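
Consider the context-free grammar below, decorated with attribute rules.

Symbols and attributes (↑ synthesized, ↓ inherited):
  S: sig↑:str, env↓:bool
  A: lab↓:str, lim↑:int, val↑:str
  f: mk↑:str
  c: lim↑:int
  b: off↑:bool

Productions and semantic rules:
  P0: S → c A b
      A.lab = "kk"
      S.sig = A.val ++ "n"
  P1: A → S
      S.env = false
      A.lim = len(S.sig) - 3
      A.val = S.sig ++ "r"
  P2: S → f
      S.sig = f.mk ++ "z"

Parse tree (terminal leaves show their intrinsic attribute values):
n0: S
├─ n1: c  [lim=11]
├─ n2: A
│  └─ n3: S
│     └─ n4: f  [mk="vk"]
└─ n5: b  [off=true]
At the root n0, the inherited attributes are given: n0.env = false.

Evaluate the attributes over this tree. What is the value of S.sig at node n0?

"vkzrn"

1. n0.env = false  [given at root]
2. n1.lim = 11  [terminal]
3. n2.lab = "kk"  ["kk"]
4. n3.env = false  [false]
5. n4.mk = "vk"  [terminal]
6. n3.sig = "vkz"  [f.mk ++ "z"]
7. n2.lim = 0  [len(S.sig) - 3]
8. n2.val = "vkzr"  [S.sig ++ "r"]
9. n5.off = true  [terminal]
10. n0.sig = "vkzrn"  [A.val ++ "n"]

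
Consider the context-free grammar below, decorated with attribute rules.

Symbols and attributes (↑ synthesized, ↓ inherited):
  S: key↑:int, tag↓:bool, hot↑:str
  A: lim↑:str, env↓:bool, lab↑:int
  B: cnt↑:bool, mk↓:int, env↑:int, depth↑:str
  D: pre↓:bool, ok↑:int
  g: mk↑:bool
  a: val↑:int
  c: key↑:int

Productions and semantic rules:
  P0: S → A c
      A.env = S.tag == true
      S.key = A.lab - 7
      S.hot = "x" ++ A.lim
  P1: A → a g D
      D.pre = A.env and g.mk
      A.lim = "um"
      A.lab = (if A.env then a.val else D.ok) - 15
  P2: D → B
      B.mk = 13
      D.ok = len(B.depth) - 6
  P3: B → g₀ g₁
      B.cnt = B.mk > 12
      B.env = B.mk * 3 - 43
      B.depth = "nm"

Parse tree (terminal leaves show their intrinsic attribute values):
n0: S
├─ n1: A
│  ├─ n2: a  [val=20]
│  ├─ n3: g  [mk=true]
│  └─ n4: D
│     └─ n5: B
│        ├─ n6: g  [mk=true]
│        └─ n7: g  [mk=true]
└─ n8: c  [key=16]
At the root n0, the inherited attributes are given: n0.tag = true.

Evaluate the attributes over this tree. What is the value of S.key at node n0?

-2

1. n0.tag = true  [given at root]
2. n1.env = true  [S.tag == true]
3. n2.val = 20  [terminal]
4. n3.mk = true  [terminal]
5. n4.pre = true  [A.env and g.mk]
6. n5.mk = 13  [13]
7. n6.mk = true  [terminal]
8. n7.mk = true  [terminal]
9. n5.cnt = true  [B.mk > 12]
10. n5.env = -4  [B.mk * 3 - 43]
11. n5.depth = "nm"  ["nm"]
12. n4.ok = -4  [len(B.depth) - 6]
13. n1.lim = "um"  ["um"]
14. n1.lab = 5  [(if A.env then a.val else D.ok) - 15]
15. n8.key = 16  [terminal]
16. n0.key = -2  [A.lab - 7]
17. n0.hot = "xum"  ["x" ++ A.lim]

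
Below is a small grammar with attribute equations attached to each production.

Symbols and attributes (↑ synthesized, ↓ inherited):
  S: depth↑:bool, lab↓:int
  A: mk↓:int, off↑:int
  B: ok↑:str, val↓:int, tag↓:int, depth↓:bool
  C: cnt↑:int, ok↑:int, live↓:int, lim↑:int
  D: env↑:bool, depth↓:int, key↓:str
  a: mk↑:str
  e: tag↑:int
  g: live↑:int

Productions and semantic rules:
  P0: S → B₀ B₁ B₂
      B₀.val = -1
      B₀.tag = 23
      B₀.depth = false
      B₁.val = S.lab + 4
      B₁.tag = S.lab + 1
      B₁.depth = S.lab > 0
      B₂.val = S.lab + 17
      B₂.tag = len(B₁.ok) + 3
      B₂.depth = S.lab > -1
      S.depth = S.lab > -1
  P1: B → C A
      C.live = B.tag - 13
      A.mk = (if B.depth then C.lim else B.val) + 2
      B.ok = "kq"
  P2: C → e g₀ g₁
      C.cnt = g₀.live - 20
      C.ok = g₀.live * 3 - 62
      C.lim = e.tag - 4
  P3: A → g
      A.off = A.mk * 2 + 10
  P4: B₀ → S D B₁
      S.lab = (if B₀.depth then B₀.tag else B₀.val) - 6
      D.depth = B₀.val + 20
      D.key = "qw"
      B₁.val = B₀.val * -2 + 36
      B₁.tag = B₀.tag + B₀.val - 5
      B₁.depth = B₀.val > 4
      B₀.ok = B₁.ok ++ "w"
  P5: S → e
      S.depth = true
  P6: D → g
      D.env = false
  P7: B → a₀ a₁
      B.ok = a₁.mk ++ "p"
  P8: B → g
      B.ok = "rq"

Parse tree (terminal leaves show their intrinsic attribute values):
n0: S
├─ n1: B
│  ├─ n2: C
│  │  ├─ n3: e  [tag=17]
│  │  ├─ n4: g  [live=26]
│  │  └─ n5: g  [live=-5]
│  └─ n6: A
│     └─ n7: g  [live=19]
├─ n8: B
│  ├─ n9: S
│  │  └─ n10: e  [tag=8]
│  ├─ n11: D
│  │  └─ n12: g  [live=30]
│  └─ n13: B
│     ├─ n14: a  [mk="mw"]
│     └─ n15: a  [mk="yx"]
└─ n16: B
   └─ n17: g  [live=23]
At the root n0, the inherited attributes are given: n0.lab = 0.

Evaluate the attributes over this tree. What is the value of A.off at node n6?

1. n0.lab = 0  [given at root]
2. n1.val = -1  [-1]
3. n1.tag = 23  [23]
4. n1.depth = false  [false]
5. n2.live = 10  [B.tag - 13]
6. n3.tag = 17  [terminal]
7. n4.live = 26  [terminal]
8. n5.live = -5  [terminal]
9. n2.cnt = 6  [g₀.live - 20]
10. n2.ok = 16  [g₀.live * 3 - 62]
11. n2.lim = 13  [e.tag - 4]
12. n6.mk = 1  [(if B.depth then C.lim else B.val) + 2]
13. n7.live = 19  [terminal]
14. n6.off = 12  [A.mk * 2 + 10]
15. n1.ok = "kq"  ["kq"]
16. n8.val = 4  [S.lab + 4]
17. n8.tag = 1  [S.lab + 1]
18. n8.depth = false  [S.lab > 0]
19. n9.lab = -2  [(if B₀.depth then B₀.tag else B₀.val) - 6]
20. n10.tag = 8  [terminal]
21. n9.depth = true  [true]
22. n11.depth = 24  [B₀.val + 20]
23. n11.key = "qw"  ["qw"]
24. n12.live = 30  [terminal]
25. n11.env = false  [false]
26. n13.val = 28  [B₀.val * -2 + 36]
27. n13.tag = 0  [B₀.tag + B₀.val - 5]
28. n13.depth = false  [B₀.val > 4]
29. n14.mk = "mw"  [terminal]
30. n15.mk = "yx"  [terminal]
31. n13.ok = "yxp"  [a₁.mk ++ "p"]
32. n8.ok = "yxpw"  [B₁.ok ++ "w"]
33. n16.val = 17  [S.lab + 17]
34. n16.tag = 7  [len(B₁.ok) + 3]
35. n16.depth = true  [S.lab > -1]
36. n17.live = 23  [terminal]
37. n16.ok = "rq"  ["rq"]
38. n0.depth = true  [S.lab > -1]

12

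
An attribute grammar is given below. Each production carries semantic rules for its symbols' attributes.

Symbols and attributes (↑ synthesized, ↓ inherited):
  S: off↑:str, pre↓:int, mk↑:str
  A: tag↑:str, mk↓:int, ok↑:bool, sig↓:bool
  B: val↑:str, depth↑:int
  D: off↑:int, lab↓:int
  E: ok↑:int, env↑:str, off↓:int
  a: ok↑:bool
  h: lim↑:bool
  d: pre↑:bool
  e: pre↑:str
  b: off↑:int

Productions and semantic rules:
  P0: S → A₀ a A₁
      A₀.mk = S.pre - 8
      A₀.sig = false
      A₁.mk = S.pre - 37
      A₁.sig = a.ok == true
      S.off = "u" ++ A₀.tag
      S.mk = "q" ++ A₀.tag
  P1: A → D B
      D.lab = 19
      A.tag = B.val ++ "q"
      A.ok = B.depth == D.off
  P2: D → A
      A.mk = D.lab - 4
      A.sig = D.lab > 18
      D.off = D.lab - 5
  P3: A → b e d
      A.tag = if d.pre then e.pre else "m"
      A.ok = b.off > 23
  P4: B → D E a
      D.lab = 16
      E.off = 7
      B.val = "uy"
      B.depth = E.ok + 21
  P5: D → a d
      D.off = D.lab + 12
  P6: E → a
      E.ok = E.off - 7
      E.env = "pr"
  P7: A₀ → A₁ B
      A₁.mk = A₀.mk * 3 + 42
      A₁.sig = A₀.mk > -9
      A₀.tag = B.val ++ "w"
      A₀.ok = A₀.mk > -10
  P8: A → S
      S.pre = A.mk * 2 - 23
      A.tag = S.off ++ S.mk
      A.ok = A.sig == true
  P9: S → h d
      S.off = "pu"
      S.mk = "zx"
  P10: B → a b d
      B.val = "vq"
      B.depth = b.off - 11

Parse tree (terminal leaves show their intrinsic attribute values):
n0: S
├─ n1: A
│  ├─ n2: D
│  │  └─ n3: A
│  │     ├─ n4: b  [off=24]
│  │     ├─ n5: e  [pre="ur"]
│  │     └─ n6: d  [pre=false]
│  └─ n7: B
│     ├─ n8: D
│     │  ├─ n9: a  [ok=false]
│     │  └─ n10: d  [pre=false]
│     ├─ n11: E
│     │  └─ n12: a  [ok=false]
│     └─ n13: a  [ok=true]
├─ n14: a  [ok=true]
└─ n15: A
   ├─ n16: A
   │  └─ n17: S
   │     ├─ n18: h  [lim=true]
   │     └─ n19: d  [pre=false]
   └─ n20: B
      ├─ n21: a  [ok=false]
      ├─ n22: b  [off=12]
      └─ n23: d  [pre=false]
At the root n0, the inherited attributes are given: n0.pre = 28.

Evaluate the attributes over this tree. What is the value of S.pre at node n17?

1. n0.pre = 28  [given at root]
2. n1.mk = 20  [S.pre - 8]
3. n1.sig = false  [false]
4. n2.lab = 19  [19]
5. n3.mk = 15  [D.lab - 4]
6. n3.sig = true  [D.lab > 18]
7. n4.off = 24  [terminal]
8. n5.pre = "ur"  [terminal]
9. n6.pre = false  [terminal]
10. n3.tag = "m"  [if d.pre then e.pre else "m"]
11. n3.ok = true  [b.off > 23]
12. n2.off = 14  [D.lab - 5]
13. n8.lab = 16  [16]
14. n9.ok = false  [terminal]
15. n10.pre = false  [terminal]
16. n8.off = 28  [D.lab + 12]
17. n11.off = 7  [7]
18. n12.ok = false  [terminal]
19. n11.ok = 0  [E.off - 7]
20. n11.env = "pr"  ["pr"]
21. n13.ok = true  [terminal]
22. n7.val = "uy"  ["uy"]
23. n7.depth = 21  [E.ok + 21]
24. n1.tag = "uyq"  [B.val ++ "q"]
25. n1.ok = false  [B.depth == D.off]
26. n14.ok = true  [terminal]
27. n15.mk = -9  [S.pre - 37]
28. n15.sig = true  [a.ok == true]
29. n16.mk = 15  [A₀.mk * 3 + 42]
30. n16.sig = false  [A₀.mk > -9]
31. n17.pre = 7  [A.mk * 2 - 23]
32. n18.lim = true  [terminal]
33. n19.pre = false  [terminal]
34. n17.off = "pu"  ["pu"]
35. n17.mk = "zx"  ["zx"]
36. n16.tag = "puzx"  [S.off ++ S.mk]
37. n16.ok = false  [A.sig == true]
38. n21.ok = false  [terminal]
39. n22.off = 12  [terminal]
40. n23.pre = false  [terminal]
41. n20.val = "vq"  ["vq"]
42. n20.depth = 1  [b.off - 11]
43. n15.tag = "vqw"  [B.val ++ "w"]
44. n15.ok = true  [A₀.mk > -10]
45. n0.off = "uuyq"  ["u" ++ A₀.tag]
46. n0.mk = "quyq"  ["q" ++ A₀.tag]

7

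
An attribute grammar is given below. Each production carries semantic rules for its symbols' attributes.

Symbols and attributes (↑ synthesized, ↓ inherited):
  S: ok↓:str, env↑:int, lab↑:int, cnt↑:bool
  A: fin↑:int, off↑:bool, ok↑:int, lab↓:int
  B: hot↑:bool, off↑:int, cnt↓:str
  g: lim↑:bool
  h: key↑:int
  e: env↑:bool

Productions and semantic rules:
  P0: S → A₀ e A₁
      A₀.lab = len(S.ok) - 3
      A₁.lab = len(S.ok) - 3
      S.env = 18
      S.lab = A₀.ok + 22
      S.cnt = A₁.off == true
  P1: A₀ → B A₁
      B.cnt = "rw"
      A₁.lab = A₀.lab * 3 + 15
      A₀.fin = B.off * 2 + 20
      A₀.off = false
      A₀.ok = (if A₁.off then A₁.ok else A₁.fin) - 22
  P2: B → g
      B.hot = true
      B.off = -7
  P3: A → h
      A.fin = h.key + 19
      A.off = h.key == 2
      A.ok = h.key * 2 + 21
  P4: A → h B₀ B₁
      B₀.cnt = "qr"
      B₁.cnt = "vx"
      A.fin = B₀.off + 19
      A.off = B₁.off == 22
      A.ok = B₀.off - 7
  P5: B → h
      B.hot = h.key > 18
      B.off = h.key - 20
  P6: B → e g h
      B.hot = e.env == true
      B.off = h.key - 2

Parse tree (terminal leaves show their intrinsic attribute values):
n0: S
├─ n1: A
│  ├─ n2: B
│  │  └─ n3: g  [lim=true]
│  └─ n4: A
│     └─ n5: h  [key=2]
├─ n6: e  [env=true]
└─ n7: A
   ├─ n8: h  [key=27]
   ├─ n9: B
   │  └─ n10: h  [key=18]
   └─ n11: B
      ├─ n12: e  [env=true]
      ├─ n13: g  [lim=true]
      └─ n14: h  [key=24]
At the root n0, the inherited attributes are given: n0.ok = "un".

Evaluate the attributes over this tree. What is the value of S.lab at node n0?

1. n0.ok = "un"  [given at root]
2. n1.lab = -1  [len(S.ok) - 3]
3. n2.cnt = "rw"  ["rw"]
4. n3.lim = true  [terminal]
5. n2.hot = true  [true]
6. n2.off = -7  [-7]
7. n4.lab = 12  [A₀.lab * 3 + 15]
8. n5.key = 2  [terminal]
9. n4.fin = 21  [h.key + 19]
10. n4.off = true  [h.key == 2]
11. n4.ok = 25  [h.key * 2 + 21]
12. n1.fin = 6  [B.off * 2 + 20]
13. n1.off = false  [false]
14. n1.ok = 3  [(if A₁.off then A₁.ok else A₁.fin) - 22]
15. n6.env = true  [terminal]
16. n7.lab = -1  [len(S.ok) - 3]
17. n8.key = 27  [terminal]
18. n9.cnt = "qr"  ["qr"]
19. n10.key = 18  [terminal]
20. n9.hot = false  [h.key > 18]
21. n9.off = -2  [h.key - 20]
22. n11.cnt = "vx"  ["vx"]
23. n12.env = true  [terminal]
24. n13.lim = true  [terminal]
25. n14.key = 24  [terminal]
26. n11.hot = true  [e.env == true]
27. n11.off = 22  [h.key - 2]
28. n7.fin = 17  [B₀.off + 19]
29. n7.off = true  [B₁.off == 22]
30. n7.ok = -9  [B₀.off - 7]
31. n0.env = 18  [18]
32. n0.lab = 25  [A₀.ok + 22]
33. n0.cnt = true  [A₁.off == true]

25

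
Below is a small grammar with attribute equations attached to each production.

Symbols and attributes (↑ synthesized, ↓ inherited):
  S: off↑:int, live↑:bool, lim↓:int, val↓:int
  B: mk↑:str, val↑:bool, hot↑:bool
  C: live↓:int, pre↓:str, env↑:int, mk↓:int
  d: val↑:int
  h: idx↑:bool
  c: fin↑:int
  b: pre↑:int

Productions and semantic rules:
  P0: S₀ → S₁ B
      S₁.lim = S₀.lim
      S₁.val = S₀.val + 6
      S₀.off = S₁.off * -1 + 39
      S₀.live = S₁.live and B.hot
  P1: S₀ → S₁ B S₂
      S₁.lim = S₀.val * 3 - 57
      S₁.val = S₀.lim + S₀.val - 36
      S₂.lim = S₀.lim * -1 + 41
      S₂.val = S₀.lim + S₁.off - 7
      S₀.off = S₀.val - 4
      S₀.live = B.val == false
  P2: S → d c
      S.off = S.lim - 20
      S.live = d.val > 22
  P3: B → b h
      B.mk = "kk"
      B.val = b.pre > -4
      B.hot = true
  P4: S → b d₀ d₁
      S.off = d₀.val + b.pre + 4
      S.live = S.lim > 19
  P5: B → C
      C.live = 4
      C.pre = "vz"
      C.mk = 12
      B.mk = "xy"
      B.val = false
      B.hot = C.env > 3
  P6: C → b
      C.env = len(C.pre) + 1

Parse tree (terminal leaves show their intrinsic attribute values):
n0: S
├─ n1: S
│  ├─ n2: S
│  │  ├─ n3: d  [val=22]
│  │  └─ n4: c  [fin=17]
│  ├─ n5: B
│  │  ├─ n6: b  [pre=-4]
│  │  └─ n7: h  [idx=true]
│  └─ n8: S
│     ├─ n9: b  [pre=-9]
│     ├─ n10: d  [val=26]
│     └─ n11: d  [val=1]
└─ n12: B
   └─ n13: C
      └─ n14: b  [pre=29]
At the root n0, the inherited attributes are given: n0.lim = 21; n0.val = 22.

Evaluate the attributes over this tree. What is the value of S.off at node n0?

15

1. n0.lim = 21  [given at root]
2. n0.val = 22  [given at root]
3. n1.lim = 21  [S₀.lim]
4. n1.val = 28  [S₀.val + 6]
5. n2.lim = 27  [S₀.val * 3 - 57]
6. n2.val = 13  [S₀.lim + S₀.val - 36]
7. n3.val = 22  [terminal]
8. n4.fin = 17  [terminal]
9. n2.off = 7  [S.lim - 20]
10. n2.live = false  [d.val > 22]
11. n6.pre = -4  [terminal]
12. n7.idx = true  [terminal]
13. n5.mk = "kk"  ["kk"]
14. n5.val = false  [b.pre > -4]
15. n5.hot = true  [true]
16. n8.lim = 20  [S₀.lim * -1 + 41]
17. n8.val = 21  [S₀.lim + S₁.off - 7]
18. n9.pre = -9  [terminal]
19. n10.val = 26  [terminal]
20. n11.val = 1  [terminal]
21. n8.off = 21  [d₀.val + b.pre + 4]
22. n8.live = true  [S.lim > 19]
23. n1.off = 24  [S₀.val - 4]
24. n1.live = true  [B.val == false]
25. n13.live = 4  [4]
26. n13.pre = "vz"  ["vz"]
27. n13.mk = 12  [12]
28. n14.pre = 29  [terminal]
29. n13.env = 3  [len(C.pre) + 1]
30. n12.mk = "xy"  ["xy"]
31. n12.val = false  [false]
32. n12.hot = false  [C.env > 3]
33. n0.off = 15  [S₁.off * -1 + 39]
34. n0.live = false  [S₁.live and B.hot]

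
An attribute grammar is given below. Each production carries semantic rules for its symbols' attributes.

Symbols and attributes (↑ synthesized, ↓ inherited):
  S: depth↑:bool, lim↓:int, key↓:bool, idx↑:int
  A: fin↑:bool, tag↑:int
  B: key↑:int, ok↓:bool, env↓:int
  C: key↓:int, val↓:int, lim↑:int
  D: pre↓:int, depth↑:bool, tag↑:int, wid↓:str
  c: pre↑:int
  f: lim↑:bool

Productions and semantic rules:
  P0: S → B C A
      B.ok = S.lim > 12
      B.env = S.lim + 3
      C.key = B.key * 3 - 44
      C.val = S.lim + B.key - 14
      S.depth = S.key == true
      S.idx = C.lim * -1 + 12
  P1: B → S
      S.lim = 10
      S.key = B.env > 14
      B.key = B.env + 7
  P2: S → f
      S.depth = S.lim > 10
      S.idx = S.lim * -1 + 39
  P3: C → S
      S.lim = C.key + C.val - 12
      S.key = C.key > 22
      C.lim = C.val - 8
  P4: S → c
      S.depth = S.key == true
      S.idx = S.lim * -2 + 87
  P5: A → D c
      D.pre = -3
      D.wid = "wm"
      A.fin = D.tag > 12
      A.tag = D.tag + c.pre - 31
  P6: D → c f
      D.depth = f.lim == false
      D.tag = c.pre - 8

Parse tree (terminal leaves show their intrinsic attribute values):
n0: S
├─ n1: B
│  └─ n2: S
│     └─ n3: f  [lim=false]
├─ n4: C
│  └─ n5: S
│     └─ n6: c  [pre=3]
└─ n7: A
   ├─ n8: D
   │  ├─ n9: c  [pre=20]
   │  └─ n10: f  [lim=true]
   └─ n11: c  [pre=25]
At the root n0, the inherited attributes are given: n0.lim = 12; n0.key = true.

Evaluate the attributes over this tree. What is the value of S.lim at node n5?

1. n0.lim = 12  [given at root]
2. n0.key = true  [given at root]
3. n1.ok = false  [S.lim > 12]
4. n1.env = 15  [S.lim + 3]
5. n2.lim = 10  [10]
6. n2.key = true  [B.env > 14]
7. n3.lim = false  [terminal]
8. n2.depth = false  [S.lim > 10]
9. n2.idx = 29  [S.lim * -1 + 39]
10. n1.key = 22  [B.env + 7]
11. n4.key = 22  [B.key * 3 - 44]
12. n4.val = 20  [S.lim + B.key - 14]
13. n5.lim = 30  [C.key + C.val - 12]
14. n5.key = false  [C.key > 22]
15. n6.pre = 3  [terminal]
16. n5.depth = false  [S.key == true]
17. n5.idx = 27  [S.lim * -2 + 87]
18. n4.lim = 12  [C.val - 8]
19. n8.pre = -3  [-3]
20. n8.wid = "wm"  ["wm"]
21. n9.pre = 20  [terminal]
22. n10.lim = true  [terminal]
23. n8.depth = false  [f.lim == false]
24. n8.tag = 12  [c.pre - 8]
25. n11.pre = 25  [terminal]
26. n7.fin = false  [D.tag > 12]
27. n7.tag = 6  [D.tag + c.pre - 31]
28. n0.depth = true  [S.key == true]
29. n0.idx = 0  [C.lim * -1 + 12]

30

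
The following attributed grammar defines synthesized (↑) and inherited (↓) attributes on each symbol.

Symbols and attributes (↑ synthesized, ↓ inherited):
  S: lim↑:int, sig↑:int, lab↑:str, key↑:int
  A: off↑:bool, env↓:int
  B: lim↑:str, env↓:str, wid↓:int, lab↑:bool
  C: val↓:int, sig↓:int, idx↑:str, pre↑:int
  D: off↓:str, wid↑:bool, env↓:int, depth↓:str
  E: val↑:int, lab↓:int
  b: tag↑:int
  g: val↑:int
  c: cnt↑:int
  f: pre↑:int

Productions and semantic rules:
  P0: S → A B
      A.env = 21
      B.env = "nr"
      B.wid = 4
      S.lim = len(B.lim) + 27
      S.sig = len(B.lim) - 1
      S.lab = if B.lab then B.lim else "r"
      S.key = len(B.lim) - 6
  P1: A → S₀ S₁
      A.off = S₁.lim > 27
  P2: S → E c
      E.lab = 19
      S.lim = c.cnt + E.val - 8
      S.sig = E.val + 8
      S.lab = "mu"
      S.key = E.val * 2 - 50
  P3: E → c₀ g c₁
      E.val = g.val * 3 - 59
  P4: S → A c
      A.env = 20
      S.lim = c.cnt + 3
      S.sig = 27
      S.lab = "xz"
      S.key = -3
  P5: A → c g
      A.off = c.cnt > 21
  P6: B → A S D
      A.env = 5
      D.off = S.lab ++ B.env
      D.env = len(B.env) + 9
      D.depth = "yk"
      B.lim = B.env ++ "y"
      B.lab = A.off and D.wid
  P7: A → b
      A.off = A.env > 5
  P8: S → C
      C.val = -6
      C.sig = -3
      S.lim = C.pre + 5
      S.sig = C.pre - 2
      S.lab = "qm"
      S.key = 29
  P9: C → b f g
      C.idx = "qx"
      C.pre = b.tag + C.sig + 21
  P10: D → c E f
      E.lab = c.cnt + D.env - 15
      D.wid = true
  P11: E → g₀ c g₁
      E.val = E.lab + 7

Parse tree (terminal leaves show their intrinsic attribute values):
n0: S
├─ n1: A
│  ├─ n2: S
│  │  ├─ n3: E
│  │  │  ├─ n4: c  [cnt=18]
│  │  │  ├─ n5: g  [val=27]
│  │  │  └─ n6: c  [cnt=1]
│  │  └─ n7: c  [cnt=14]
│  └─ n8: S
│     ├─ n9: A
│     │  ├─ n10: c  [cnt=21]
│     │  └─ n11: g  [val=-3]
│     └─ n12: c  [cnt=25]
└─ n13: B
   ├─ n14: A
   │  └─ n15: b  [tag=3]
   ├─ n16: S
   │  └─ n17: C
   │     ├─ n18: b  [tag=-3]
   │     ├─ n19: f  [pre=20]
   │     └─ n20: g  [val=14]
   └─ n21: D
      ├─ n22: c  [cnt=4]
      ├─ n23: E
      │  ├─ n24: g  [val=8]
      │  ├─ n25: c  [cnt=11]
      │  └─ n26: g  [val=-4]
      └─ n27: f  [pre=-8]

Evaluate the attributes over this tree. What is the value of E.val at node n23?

7

1. n1.env = 21  [21]
2. n3.lab = 19  [19]
3. n4.cnt = 18  [terminal]
4. n5.val = 27  [terminal]
5. n6.cnt = 1  [terminal]
6. n3.val = 22  [g.val * 3 - 59]
7. n7.cnt = 14  [terminal]
8. n2.lim = 28  [c.cnt + E.val - 8]
9. n2.sig = 30  [E.val + 8]
10. n2.lab = "mu"  ["mu"]
11. n2.key = -6  [E.val * 2 - 50]
12. n9.env = 20  [20]
13. n10.cnt = 21  [terminal]
14. n11.val = -3  [terminal]
15. n9.off = false  [c.cnt > 21]
16. n12.cnt = 25  [terminal]
17. n8.lim = 28  [c.cnt + 3]
18. n8.sig = 27  [27]
19. n8.lab = "xz"  ["xz"]
20. n8.key = -3  [-3]
21. n1.off = true  [S₁.lim > 27]
22. n13.env = "nr"  ["nr"]
23. n13.wid = 4  [4]
24. n14.env = 5  [5]
25. n15.tag = 3  [terminal]
26. n14.off = false  [A.env > 5]
27. n17.val = -6  [-6]
28. n17.sig = -3  [-3]
29. n18.tag = -3  [terminal]
30. n19.pre = 20  [terminal]
31. n20.val = 14  [terminal]
32. n17.idx = "qx"  ["qx"]
33. n17.pre = 15  [b.tag + C.sig + 21]
34. n16.lim = 20  [C.pre + 5]
35. n16.sig = 13  [C.pre - 2]
36. n16.lab = "qm"  ["qm"]
37. n16.key = 29  [29]
38. n21.off = "qmnr"  [S.lab ++ B.env]
39. n21.env = 11  [len(B.env) + 9]
40. n21.depth = "yk"  ["yk"]
41. n22.cnt = 4  [terminal]
42. n23.lab = 0  [c.cnt + D.env - 15]
43. n24.val = 8  [terminal]
44. n25.cnt = 11  [terminal]
45. n26.val = -4  [terminal]
46. n23.val = 7  [E.lab + 7]
47. n27.pre = -8  [terminal]
48. n21.wid = true  [true]
49. n13.lim = "nry"  [B.env ++ "y"]
50. n13.lab = false  [A.off and D.wid]
51. n0.lim = 30  [len(B.lim) + 27]
52. n0.sig = 2  [len(B.lim) - 1]
53. n0.lab = "r"  [if B.lab then B.lim else "r"]
54. n0.key = -3  [len(B.lim) - 6]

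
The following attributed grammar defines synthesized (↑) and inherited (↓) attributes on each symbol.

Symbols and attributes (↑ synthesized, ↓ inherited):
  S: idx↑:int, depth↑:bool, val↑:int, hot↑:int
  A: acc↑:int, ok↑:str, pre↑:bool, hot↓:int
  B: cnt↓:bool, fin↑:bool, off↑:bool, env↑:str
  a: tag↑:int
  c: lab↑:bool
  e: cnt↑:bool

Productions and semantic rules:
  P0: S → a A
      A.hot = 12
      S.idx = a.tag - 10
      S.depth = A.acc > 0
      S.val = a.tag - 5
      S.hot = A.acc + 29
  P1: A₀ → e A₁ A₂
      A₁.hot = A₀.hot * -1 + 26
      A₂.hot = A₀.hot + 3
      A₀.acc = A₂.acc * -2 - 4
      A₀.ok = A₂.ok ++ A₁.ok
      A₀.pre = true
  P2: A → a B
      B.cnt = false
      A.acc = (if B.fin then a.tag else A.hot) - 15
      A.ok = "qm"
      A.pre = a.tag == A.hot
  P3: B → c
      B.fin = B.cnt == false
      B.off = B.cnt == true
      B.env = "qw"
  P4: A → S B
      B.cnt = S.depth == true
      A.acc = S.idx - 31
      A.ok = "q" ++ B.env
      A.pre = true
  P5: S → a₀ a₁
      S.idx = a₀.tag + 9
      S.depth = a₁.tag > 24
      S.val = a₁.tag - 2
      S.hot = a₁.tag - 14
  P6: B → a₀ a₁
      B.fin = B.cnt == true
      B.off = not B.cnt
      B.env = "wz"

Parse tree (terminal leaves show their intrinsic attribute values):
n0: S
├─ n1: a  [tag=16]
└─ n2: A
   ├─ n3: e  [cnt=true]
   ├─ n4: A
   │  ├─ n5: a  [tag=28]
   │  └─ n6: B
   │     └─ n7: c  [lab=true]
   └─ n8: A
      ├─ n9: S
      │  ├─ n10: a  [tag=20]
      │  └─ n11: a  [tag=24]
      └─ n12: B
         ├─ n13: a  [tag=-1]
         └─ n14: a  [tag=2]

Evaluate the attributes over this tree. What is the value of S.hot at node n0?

29

1. n1.tag = 16  [terminal]
2. n2.hot = 12  [12]
3. n3.cnt = true  [terminal]
4. n4.hot = 14  [A₀.hot * -1 + 26]
5. n5.tag = 28  [terminal]
6. n6.cnt = false  [false]
7. n7.lab = true  [terminal]
8. n6.fin = true  [B.cnt == false]
9. n6.off = false  [B.cnt == true]
10. n6.env = "qw"  ["qw"]
11. n4.acc = 13  [(if B.fin then a.tag else A.hot) - 15]
12. n4.ok = "qm"  ["qm"]
13. n4.pre = false  [a.tag == A.hot]
14. n8.hot = 15  [A₀.hot + 3]
15. n10.tag = 20  [terminal]
16. n11.tag = 24  [terminal]
17. n9.idx = 29  [a₀.tag + 9]
18. n9.depth = false  [a₁.tag > 24]
19. n9.val = 22  [a₁.tag - 2]
20. n9.hot = 10  [a₁.tag - 14]
21. n12.cnt = false  [S.depth == true]
22. n13.tag = -1  [terminal]
23. n14.tag = 2  [terminal]
24. n12.fin = false  [B.cnt == true]
25. n12.off = true  [not B.cnt]
26. n12.env = "wz"  ["wz"]
27. n8.acc = -2  [S.idx - 31]
28. n8.ok = "qwz"  ["q" ++ B.env]
29. n8.pre = true  [true]
30. n2.acc = 0  [A₂.acc * -2 - 4]
31. n2.ok = "qwzqm"  [A₂.ok ++ A₁.ok]
32. n2.pre = true  [true]
33. n0.idx = 6  [a.tag - 10]
34. n0.depth = false  [A.acc > 0]
35. n0.val = 11  [a.tag - 5]
36. n0.hot = 29  [A.acc + 29]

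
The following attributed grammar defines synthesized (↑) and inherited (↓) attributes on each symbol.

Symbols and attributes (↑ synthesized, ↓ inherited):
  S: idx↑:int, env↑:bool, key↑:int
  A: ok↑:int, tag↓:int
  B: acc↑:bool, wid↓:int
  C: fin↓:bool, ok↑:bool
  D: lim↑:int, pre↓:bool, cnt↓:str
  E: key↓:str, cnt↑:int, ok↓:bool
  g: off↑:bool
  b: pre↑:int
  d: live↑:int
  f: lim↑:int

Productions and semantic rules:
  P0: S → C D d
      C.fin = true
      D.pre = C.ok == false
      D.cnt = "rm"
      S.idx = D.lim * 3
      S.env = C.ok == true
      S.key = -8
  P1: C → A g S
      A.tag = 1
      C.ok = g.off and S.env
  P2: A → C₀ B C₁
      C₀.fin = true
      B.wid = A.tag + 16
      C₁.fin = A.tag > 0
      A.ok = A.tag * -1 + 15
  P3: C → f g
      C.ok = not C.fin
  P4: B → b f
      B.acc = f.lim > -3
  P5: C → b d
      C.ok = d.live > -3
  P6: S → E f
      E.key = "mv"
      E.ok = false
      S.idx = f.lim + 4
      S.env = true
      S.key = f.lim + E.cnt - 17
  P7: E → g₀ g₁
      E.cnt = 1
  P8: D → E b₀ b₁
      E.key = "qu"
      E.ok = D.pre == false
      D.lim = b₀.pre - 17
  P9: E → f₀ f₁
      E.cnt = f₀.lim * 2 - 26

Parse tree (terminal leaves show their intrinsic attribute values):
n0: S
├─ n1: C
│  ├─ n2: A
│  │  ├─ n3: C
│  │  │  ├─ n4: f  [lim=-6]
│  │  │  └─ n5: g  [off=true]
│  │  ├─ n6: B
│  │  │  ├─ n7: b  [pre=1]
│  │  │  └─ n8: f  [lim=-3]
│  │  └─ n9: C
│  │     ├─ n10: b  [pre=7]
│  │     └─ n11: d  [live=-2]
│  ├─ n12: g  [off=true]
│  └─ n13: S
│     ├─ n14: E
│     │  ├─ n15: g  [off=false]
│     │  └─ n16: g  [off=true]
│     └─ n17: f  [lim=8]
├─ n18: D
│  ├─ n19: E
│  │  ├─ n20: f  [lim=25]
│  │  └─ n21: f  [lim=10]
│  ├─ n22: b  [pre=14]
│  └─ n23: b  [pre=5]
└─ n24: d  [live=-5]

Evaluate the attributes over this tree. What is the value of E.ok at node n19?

true

1. n1.fin = true  [true]
2. n2.tag = 1  [1]
3. n3.fin = true  [true]
4. n4.lim = -6  [terminal]
5. n5.off = true  [terminal]
6. n3.ok = false  [not C.fin]
7. n6.wid = 17  [A.tag + 16]
8. n7.pre = 1  [terminal]
9. n8.lim = -3  [terminal]
10. n6.acc = false  [f.lim > -3]
11. n9.fin = true  [A.tag > 0]
12. n10.pre = 7  [terminal]
13. n11.live = -2  [terminal]
14. n9.ok = true  [d.live > -3]
15. n2.ok = 14  [A.tag * -1 + 15]
16. n12.off = true  [terminal]
17. n14.key = "mv"  ["mv"]
18. n14.ok = false  [false]
19. n15.off = false  [terminal]
20. n16.off = true  [terminal]
21. n14.cnt = 1  [1]
22. n17.lim = 8  [terminal]
23. n13.idx = 12  [f.lim + 4]
24. n13.env = true  [true]
25. n13.key = -8  [f.lim + E.cnt - 17]
26. n1.ok = true  [g.off and S.env]
27. n18.pre = false  [C.ok == false]
28. n18.cnt = "rm"  ["rm"]
29. n19.key = "qu"  ["qu"]
30. n19.ok = true  [D.pre == false]
31. n20.lim = 25  [terminal]
32. n21.lim = 10  [terminal]
33. n19.cnt = 24  [f₀.lim * 2 - 26]
34. n22.pre = 14  [terminal]
35. n23.pre = 5  [terminal]
36. n18.lim = -3  [b₀.pre - 17]
37. n24.live = -5  [terminal]
38. n0.idx = -9  [D.lim * 3]
39. n0.env = true  [C.ok == true]
40. n0.key = -8  [-8]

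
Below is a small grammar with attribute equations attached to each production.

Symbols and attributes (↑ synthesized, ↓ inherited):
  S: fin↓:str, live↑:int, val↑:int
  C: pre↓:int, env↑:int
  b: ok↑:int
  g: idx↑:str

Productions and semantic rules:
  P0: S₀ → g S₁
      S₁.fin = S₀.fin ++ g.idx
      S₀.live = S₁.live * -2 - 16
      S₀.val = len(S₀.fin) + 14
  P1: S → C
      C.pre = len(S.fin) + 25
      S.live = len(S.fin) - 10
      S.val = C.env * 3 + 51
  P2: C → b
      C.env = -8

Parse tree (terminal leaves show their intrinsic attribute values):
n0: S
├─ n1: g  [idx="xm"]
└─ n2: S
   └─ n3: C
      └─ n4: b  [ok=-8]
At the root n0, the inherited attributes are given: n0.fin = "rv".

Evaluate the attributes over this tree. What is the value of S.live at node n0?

1. n0.fin = "rv"  [given at root]
2. n1.idx = "xm"  [terminal]
3. n2.fin = "rvxm"  [S₀.fin ++ g.idx]
4. n3.pre = 29  [len(S.fin) + 25]
5. n4.ok = -8  [terminal]
6. n3.env = -8  [-8]
7. n2.live = -6  [len(S.fin) - 10]
8. n2.val = 27  [C.env * 3 + 51]
9. n0.live = -4  [S₁.live * -2 - 16]
10. n0.val = 16  [len(S₀.fin) + 14]

-4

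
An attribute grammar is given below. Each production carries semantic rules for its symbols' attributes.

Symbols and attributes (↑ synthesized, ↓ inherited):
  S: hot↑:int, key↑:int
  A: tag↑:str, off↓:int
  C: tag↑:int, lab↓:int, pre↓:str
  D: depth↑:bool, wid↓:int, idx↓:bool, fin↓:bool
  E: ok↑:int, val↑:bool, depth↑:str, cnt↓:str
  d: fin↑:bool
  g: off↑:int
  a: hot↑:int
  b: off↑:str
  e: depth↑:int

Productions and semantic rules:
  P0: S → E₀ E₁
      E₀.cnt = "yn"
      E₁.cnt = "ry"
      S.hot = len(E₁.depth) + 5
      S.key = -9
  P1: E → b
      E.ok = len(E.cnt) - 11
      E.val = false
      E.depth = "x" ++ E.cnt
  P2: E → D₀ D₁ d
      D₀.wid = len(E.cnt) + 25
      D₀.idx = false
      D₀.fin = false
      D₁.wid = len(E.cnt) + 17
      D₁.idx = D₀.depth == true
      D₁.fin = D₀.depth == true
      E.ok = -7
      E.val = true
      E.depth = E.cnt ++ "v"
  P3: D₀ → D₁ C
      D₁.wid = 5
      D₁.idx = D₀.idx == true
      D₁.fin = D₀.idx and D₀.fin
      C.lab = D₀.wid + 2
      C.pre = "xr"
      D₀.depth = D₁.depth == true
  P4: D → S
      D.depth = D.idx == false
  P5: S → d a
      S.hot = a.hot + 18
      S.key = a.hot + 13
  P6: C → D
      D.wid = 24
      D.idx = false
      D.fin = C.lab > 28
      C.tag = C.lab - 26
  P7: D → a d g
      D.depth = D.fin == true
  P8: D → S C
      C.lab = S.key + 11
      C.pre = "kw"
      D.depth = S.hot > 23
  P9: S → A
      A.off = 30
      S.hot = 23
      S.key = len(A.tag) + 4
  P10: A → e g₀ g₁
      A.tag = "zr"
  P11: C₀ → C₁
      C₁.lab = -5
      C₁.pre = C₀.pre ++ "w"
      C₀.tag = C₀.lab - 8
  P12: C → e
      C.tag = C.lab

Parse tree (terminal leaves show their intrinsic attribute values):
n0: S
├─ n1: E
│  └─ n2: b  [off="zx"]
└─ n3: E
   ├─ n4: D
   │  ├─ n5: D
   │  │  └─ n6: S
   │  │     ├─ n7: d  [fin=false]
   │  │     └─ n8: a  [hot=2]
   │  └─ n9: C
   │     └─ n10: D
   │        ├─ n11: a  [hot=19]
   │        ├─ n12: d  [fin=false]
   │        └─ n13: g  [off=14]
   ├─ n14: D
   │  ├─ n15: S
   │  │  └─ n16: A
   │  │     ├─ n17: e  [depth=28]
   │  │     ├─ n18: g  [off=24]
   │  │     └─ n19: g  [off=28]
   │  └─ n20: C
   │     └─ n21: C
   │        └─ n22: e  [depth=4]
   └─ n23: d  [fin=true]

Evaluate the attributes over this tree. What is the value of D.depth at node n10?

1. n1.cnt = "yn"  ["yn"]
2. n2.off = "zx"  [terminal]
3. n1.ok = -9  [len(E.cnt) - 11]
4. n1.val = false  [false]
5. n1.depth = "xyn"  ["x" ++ E.cnt]
6. n3.cnt = "ry"  ["ry"]
7. n4.wid = 27  [len(E.cnt) + 25]
8. n4.idx = false  [false]
9. n4.fin = false  [false]
10. n5.wid = 5  [5]
11. n5.idx = false  [D₀.idx == true]
12. n5.fin = false  [D₀.idx and D₀.fin]
13. n7.fin = false  [terminal]
14. n8.hot = 2  [terminal]
15. n6.hot = 20  [a.hot + 18]
16. n6.key = 15  [a.hot + 13]
17. n5.depth = true  [D.idx == false]
18. n9.lab = 29  [D₀.wid + 2]
19. n9.pre = "xr"  ["xr"]
20. n10.wid = 24  [24]
21. n10.idx = false  [false]
22. n10.fin = true  [C.lab > 28]
23. n11.hot = 19  [terminal]
24. n12.fin = false  [terminal]
25. n13.off = 14  [terminal]
26. n10.depth = true  [D.fin == true]
27. n9.tag = 3  [C.lab - 26]
28. n4.depth = true  [D₁.depth == true]
29. n14.wid = 19  [len(E.cnt) + 17]
30. n14.idx = true  [D₀.depth == true]
31. n14.fin = true  [D₀.depth == true]
32. n16.off = 30  [30]
33. n17.depth = 28  [terminal]
34. n18.off = 24  [terminal]
35. n19.off = 28  [terminal]
36. n16.tag = "zr"  ["zr"]
37. n15.hot = 23  [23]
38. n15.key = 6  [len(A.tag) + 4]
39. n20.lab = 17  [S.key + 11]
40. n20.pre = "kw"  ["kw"]
41. n21.lab = -5  [-5]
42. n21.pre = "kww"  [C₀.pre ++ "w"]
43. n22.depth = 4  [terminal]
44. n21.tag = -5  [C.lab]
45. n20.tag = 9  [C₀.lab - 8]
46. n14.depth = false  [S.hot > 23]
47. n23.fin = true  [terminal]
48. n3.ok = -7  [-7]
49. n3.val = true  [true]
50. n3.depth = "ryv"  [E.cnt ++ "v"]
51. n0.hot = 8  [len(E₁.depth) + 5]
52. n0.key = -9  [-9]

true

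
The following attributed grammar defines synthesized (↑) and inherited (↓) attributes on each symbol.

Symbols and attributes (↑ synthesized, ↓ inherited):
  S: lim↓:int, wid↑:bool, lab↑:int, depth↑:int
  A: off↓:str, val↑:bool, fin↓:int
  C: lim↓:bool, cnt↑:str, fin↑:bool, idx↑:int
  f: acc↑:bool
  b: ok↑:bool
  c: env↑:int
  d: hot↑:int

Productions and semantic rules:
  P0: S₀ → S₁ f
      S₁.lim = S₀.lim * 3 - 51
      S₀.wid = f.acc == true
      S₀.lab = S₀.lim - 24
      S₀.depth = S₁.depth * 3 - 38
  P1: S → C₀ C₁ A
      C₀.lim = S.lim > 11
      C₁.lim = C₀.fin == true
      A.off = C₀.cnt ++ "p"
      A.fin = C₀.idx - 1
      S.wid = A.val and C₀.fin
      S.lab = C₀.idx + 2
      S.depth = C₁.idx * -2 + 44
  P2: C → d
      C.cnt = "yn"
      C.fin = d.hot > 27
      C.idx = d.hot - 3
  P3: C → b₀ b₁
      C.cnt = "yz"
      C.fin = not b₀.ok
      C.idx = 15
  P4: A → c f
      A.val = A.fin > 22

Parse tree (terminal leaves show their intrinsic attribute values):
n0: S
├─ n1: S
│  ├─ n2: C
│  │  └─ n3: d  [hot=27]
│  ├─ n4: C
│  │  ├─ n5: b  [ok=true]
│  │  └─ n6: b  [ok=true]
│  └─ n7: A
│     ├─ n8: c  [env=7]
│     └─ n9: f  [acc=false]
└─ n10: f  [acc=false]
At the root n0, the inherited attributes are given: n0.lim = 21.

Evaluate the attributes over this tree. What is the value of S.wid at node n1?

1. n0.lim = 21  [given at root]
2. n1.lim = 12  [S₀.lim * 3 - 51]
3. n2.lim = true  [S.lim > 11]
4. n3.hot = 27  [terminal]
5. n2.cnt = "yn"  ["yn"]
6. n2.fin = false  [d.hot > 27]
7. n2.idx = 24  [d.hot - 3]
8. n4.lim = false  [C₀.fin == true]
9. n5.ok = true  [terminal]
10. n6.ok = true  [terminal]
11. n4.cnt = "yz"  ["yz"]
12. n4.fin = false  [not b₀.ok]
13. n4.idx = 15  [15]
14. n7.off = "ynp"  [C₀.cnt ++ "p"]
15. n7.fin = 23  [C₀.idx - 1]
16. n8.env = 7  [terminal]
17. n9.acc = false  [terminal]
18. n7.val = true  [A.fin > 22]
19. n1.wid = false  [A.val and C₀.fin]
20. n1.lab = 26  [C₀.idx + 2]
21. n1.depth = 14  [C₁.idx * -2 + 44]
22. n10.acc = false  [terminal]
23. n0.wid = false  [f.acc == true]
24. n0.lab = -3  [S₀.lim - 24]
25. n0.depth = 4  [S₁.depth * 3 - 38]

false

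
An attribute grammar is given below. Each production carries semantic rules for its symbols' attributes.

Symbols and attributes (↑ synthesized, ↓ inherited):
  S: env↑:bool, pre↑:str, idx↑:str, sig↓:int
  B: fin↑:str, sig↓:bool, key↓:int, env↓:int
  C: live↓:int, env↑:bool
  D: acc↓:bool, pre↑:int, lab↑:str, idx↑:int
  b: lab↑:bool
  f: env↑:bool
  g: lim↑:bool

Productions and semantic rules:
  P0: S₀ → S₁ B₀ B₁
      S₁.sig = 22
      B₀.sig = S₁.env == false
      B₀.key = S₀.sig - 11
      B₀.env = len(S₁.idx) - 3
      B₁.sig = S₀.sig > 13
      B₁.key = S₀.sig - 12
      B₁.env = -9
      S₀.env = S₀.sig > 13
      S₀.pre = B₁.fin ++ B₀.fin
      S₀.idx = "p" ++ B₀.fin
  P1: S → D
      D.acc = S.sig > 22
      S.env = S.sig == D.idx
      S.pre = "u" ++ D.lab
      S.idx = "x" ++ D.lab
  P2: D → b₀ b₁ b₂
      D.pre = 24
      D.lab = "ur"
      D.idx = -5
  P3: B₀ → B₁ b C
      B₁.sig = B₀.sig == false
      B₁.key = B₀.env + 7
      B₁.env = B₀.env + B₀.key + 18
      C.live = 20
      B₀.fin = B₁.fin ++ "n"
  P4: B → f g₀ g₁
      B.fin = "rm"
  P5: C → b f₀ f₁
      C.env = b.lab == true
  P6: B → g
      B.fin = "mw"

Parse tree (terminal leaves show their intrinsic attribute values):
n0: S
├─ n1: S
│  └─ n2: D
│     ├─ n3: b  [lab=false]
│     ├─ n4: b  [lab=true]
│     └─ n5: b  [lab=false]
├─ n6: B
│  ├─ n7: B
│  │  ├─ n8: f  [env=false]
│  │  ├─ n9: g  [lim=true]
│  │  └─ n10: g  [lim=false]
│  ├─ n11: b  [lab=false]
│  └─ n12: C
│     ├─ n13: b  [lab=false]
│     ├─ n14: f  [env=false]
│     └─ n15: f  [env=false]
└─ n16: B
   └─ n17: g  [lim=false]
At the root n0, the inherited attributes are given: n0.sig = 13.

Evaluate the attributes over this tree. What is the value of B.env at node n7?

1. n0.sig = 13  [given at root]
2. n1.sig = 22  [22]
3. n2.acc = false  [S.sig > 22]
4. n3.lab = false  [terminal]
5. n4.lab = true  [terminal]
6. n5.lab = false  [terminal]
7. n2.pre = 24  [24]
8. n2.lab = "ur"  ["ur"]
9. n2.idx = -5  [-5]
10. n1.env = false  [S.sig == D.idx]
11. n1.pre = "uur"  ["u" ++ D.lab]
12. n1.idx = "xur"  ["x" ++ D.lab]
13. n6.sig = true  [S₁.env == false]
14. n6.key = 2  [S₀.sig - 11]
15. n6.env = 0  [len(S₁.idx) - 3]
16. n7.sig = false  [B₀.sig == false]
17. n7.key = 7  [B₀.env + 7]
18. n7.env = 20  [B₀.env + B₀.key + 18]
19. n8.env = false  [terminal]
20. n9.lim = true  [terminal]
21. n10.lim = false  [terminal]
22. n7.fin = "rm"  ["rm"]
23. n11.lab = false  [terminal]
24. n12.live = 20  [20]
25. n13.lab = false  [terminal]
26. n14.env = false  [terminal]
27. n15.env = false  [terminal]
28. n12.env = false  [b.lab == true]
29. n6.fin = "rmn"  [B₁.fin ++ "n"]
30. n16.sig = false  [S₀.sig > 13]
31. n16.key = 1  [S₀.sig - 12]
32. n16.env = -9  [-9]
33. n17.lim = false  [terminal]
34. n16.fin = "mw"  ["mw"]
35. n0.env = false  [S₀.sig > 13]
36. n0.pre = "mwrmn"  [B₁.fin ++ B₀.fin]
37. n0.idx = "prmn"  ["p" ++ B₀.fin]

20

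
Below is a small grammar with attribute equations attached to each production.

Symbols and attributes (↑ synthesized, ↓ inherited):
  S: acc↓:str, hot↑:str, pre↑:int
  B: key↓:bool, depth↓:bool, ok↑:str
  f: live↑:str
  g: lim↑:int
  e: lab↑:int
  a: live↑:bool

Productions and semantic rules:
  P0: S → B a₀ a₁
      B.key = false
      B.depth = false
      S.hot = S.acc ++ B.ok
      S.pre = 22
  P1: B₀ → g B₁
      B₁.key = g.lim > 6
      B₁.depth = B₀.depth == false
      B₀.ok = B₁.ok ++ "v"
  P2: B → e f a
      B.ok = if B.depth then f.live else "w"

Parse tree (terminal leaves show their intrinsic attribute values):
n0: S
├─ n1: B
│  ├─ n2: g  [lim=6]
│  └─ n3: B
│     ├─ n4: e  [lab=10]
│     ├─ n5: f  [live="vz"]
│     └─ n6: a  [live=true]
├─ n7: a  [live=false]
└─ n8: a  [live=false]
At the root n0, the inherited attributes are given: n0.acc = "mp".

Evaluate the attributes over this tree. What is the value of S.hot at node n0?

"mpvzv"

1. n0.acc = "mp"  [given at root]
2. n1.key = false  [false]
3. n1.depth = false  [false]
4. n2.lim = 6  [terminal]
5. n3.key = false  [g.lim > 6]
6. n3.depth = true  [B₀.depth == false]
7. n4.lab = 10  [terminal]
8. n5.live = "vz"  [terminal]
9. n6.live = true  [terminal]
10. n3.ok = "vz"  [if B.depth then f.live else "w"]
11. n1.ok = "vzv"  [B₁.ok ++ "v"]
12. n7.live = false  [terminal]
13. n8.live = false  [terminal]
14. n0.hot = "mpvzv"  [S.acc ++ B.ok]
15. n0.pre = 22  [22]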